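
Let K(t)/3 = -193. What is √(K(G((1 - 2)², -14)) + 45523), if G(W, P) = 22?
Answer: 212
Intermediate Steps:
K(t) = -579 (K(t) = 3*(-193) = -579)
√(K(G((1 - 2)², -14)) + 45523) = √(-579 + 45523) = √44944 = 212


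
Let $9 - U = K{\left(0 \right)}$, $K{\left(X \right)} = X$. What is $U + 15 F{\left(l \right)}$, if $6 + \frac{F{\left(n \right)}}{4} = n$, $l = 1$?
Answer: $-291$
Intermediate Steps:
$F{\left(n \right)} = -24 + 4 n$
$U = 9$ ($U = 9 - 0 = 9 + 0 = 9$)
$U + 15 F{\left(l \right)} = 9 + 15 \left(-24 + 4 \cdot 1\right) = 9 + 15 \left(-24 + 4\right) = 9 + 15 \left(-20\right) = 9 - 300 = -291$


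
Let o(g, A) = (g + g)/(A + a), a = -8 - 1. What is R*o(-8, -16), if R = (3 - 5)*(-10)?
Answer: 64/5 ≈ 12.800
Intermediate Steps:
a = -9
R = 20 (R = -2*(-10) = 20)
o(g, A) = 2*g/(-9 + A) (o(g, A) = (g + g)/(A - 9) = (2*g)/(-9 + A) = 2*g/(-9 + A))
R*o(-8, -16) = 20*(2*(-8)/(-9 - 16)) = 20*(2*(-8)/(-25)) = 20*(2*(-8)*(-1/25)) = 20*(16/25) = 64/5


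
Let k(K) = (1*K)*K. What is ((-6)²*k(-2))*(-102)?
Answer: -14688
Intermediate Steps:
k(K) = K² (k(K) = K*K = K²)
((-6)²*k(-2))*(-102) = ((-6)²*(-2)²)*(-102) = (36*4)*(-102) = 144*(-102) = -14688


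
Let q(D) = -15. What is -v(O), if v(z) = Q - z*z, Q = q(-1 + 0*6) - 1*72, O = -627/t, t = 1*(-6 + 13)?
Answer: 397392/49 ≈ 8110.0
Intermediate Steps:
t = 7 (t = 1*7 = 7)
O = -627/7 ≈ -89.571
Q = -87 (Q = -15 - 1*72 = -15 - 72 = -87)
v(z) = -87 - z² (v(z) = -87 - z*z = -87 - z²)
-v(O) = -(-87 - (-627/7)²) = -(-87 - 1*393129/49) = -(-87 - 393129/49) = -1*(-397392/49) = 397392/49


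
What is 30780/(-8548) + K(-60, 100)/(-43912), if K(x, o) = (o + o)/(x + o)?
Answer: -337913525/93839944 ≈ -3.6010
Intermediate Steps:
K(x, o) = 2*o/(o + x) (K(x, o) = (2*o)/(o + x) = 2*o/(o + x))
30780/(-8548) + K(-60, 100)/(-43912) = 30780/(-8548) + (2*100/(100 - 60))/(-43912) = 30780*(-1/8548) + (2*100/40)*(-1/43912) = -7695/2137 + (2*100*(1/40))*(-1/43912) = -7695/2137 + 5*(-1/43912) = -7695/2137 - 5/43912 = -337913525/93839944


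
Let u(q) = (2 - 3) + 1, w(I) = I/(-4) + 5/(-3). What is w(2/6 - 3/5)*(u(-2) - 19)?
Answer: 152/5 ≈ 30.400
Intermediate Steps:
w(I) = -5/3 - I/4 (w(I) = I*(-1/4) + 5*(-1/3) = -I/4 - 5/3 = -5/3 - I/4)
u(q) = 0 (u(q) = -1 + 1 = 0)
w(2/6 - 3/5)*(u(-2) - 19) = (-5/3 - (2/6 - 3/5)/4)*(0 - 19) = (-5/3 - (2*(1/6) - 3*1/5)/4)*(-19) = (-5/3 - (1/3 - 3/5)/4)*(-19) = (-5/3 - 1/4*(-4/15))*(-19) = (-5/3 + 1/15)*(-19) = -8/5*(-19) = 152/5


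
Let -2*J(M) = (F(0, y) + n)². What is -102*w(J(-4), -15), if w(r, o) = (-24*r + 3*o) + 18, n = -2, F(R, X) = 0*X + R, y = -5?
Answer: -2142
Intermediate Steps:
F(R, X) = R (F(R, X) = 0 + R = R)
J(M) = -2 (J(M) = -(0 - 2)²/2 = -½*(-2)² = -½*4 = -2)
w(r, o) = 18 - 24*r + 3*o
-102*w(J(-4), -15) = -102*(18 - 24*(-2) + 3*(-15)) = -102*(18 + 48 - 45) = -102*21 = -2142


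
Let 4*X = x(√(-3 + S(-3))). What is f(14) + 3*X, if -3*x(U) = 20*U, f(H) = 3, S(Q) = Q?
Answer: 3 - 5*I*√6 ≈ 3.0 - 12.247*I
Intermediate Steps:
x(U) = -20*U/3
X = -5*I*√6/3 (X = (-20*√(-3 - 3)/3)/4 = (-20*I*√6/3)/4 = -5*I*√6/3 ≈ -4.0825*I)
f(14) + 3*X = 3 + 3*(-5*I*√6/3) = 3 - 5*I*√6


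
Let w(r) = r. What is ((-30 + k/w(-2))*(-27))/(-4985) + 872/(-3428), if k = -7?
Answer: -3399827/8544290 ≈ -0.39791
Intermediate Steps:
((-30 + k/w(-2))*(-27))/(-4985) + 872/(-3428) = ((-30 - 7/(-2))*(-27))/(-4985) + 872/(-3428) = ((-30 - 7*(-1/2))*(-27))*(-1/4985) + 872*(-1/3428) = ((-30 + 7/2)*(-27))*(-1/4985) - 218/857 = -53/2*(-27)*(-1/4985) - 218/857 = (1431/2)*(-1/4985) - 218/857 = -1431/9970 - 218/857 = -3399827/8544290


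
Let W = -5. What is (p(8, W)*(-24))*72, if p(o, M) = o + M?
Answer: -5184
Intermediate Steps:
p(o, M) = M + o
(p(8, W)*(-24))*72 = ((-5 + 8)*(-24))*72 = (3*(-24))*72 = -72*72 = -5184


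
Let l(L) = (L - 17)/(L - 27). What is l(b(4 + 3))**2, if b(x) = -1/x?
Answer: 144/361 ≈ 0.39889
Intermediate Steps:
l(L) = (-17 + L)/(-27 + L)
l(b(4 + 3))**2 = ((-17 - 1/(4 + 3))/(-27 - 1/(4 + 3)))**2 = ((-17 - 1/7)/(-27 - 1/7))**2 = (-120/7/(-190/7))**2 = (-7/190*(-120/7))**2 = (12/19)**2 = 144/361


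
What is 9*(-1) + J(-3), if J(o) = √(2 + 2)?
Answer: -7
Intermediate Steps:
J(o) = 2 (J(o) = √4 = 2)
9*(-1) + J(-3) = 9*(-1) + 2 = -9 + 2 = -7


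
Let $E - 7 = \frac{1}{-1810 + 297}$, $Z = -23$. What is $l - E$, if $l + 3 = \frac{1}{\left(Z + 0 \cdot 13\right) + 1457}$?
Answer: $- \frac{21693473}{2169642} \approx -9.9986$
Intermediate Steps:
$E = \frac{10590}{1513}$ ($E = 7 + \frac{1}{-1810 + 297} = 7 + \frac{1}{-1513} = 7 - \frac{1}{1513} = \frac{10590}{1513} \approx 6.9993$)
$l = - \frac{4301}{1434}$ ($l = -3 + \frac{1}{\left(-23 + 0 \cdot 13\right) + 1457} = -3 + \frac{1}{\left(-23 + 0\right) + 1457} = -3 + \frac{1}{-23 + 1457} = -3 + \frac{1}{1434} = - \frac{4301}{1434} \approx -2.9993$)
$l - E = - \frac{4301}{1434} - \frac{10590}{1513} = - \frac{21693473}{2169642}$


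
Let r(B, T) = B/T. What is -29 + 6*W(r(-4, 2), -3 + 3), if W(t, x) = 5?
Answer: 1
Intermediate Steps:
-29 + 6*W(r(-4, 2), -3 + 3) = -29 + 6*5 = -29 + 30 = 1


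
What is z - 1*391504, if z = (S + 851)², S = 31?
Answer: 386420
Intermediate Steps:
z = 777924 (z = (31 + 851)² = 882² = 777924)
z - 1*391504 = 777924 - 1*391504 = 777924 - 391504 = 386420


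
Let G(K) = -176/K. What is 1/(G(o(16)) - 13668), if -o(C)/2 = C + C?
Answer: -4/54661 ≈ -7.3178e-5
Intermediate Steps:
o(C) = -4*C (o(C) = -2*(C + C) = -4*C)
1/(G(o(16)) - 13668) = 1/(-176/((-4*16)) - 13668) = 1/(-176/(-64) - 13668) = 1/(-176*(-1/64) - 13668) = 1/(11/4 - 13668) = 1/(-54661/4) = -4/54661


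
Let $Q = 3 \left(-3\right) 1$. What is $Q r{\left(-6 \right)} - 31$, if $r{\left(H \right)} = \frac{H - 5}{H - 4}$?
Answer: $- \frac{409}{10} \approx -40.9$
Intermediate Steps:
$r{\left(H \right)} = \frac{-5 + H}{-4 + H}$
$Q = -9$ ($Q = \left(-9\right) 1 = -9$)
$Q r{\left(-6 \right)} - 31 = - 9 \frac{-5 - 6}{-4 - 6} - 31 = - 9 \frac{1}{-10} \left(-11\right) - 31 = - 9 \left(\left(- \frac{1}{10}\right) \left(-11\right)\right) - 31 = \left(-9\right) \frac{11}{10} - 31 = - \frac{99}{10} - 31 = - \frac{409}{10}$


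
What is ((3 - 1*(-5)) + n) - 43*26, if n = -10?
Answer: -1120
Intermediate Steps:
((3 - 1*(-5)) + n) - 43*26 = ((3 - 1*(-5)) - 10) - 43*26 = ((3 + 5) - 10) - 1118 = (8 - 10) - 1118 = -2 - 1118 = -1120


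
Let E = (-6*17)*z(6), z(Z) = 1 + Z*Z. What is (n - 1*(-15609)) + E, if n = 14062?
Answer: 25897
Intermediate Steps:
z(Z) = 1 + Z²
E = -3774 (E = (-6*17)*(1 + 6²) = -102*(1 + 36) = -102*37 = -3774)
(n - 1*(-15609)) + E = (14062 - 1*(-15609)) - 3774 = (14062 + 15609) - 3774 = 29671 - 3774 = 25897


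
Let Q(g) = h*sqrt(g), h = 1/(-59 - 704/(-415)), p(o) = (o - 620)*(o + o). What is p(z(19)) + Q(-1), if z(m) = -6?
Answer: 7512 - 415*I/23781 ≈ 7512.0 - 0.017451*I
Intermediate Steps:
p(o) = 2*o*(-620 + o) (p(o) = (-620 + o)*(2*o) = 2*o*(-620 + o))
h = -415/23781 (h = 1/(-59 - 704*(-1/415)) = 1/(-59 + 704/415) = 1/(-23781/415) = -415/23781 ≈ -0.017451)
Q(g) = -415*sqrt(g)/23781
p(z(19)) + Q(-1) = 2*(-6)*(-620 - 6) - 415*I/23781 = 2*(-6)*(-626) - 415*I/23781 = 7512 - 415*I/23781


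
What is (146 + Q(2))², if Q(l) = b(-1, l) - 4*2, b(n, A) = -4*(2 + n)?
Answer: 17956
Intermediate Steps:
b(n, A) = -8 - 4*n
Q(l) = -12 (Q(l) = (-8 - 4*(-1)) - 4*2 = (-8 + 4) - 8 = -4 - 8 = -12)
(146 + Q(2))² = (146 - 12)² = 134² = 17956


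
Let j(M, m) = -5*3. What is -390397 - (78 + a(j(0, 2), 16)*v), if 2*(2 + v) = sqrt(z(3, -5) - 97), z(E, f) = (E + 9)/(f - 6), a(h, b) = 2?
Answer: -390471 - I*sqrt(11869)/11 ≈ -3.9047e+5 - 9.9041*I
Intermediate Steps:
j(M, m) = -15
z(E, f) = (9 + E)/(-6 + f)
v = -2 + I*sqrt(11869)/22 (v = -2 + sqrt((9 + 3)/(-6 - 5) - 97)/2 = -2 + sqrt(12/(-11) - 97)/2 = -2 + sqrt(-1/11*12 - 97)/2 = -2 + sqrt(-12/11 - 97)/2 = -2 + sqrt(-1079/11)/2 = -2 + (I*sqrt(11869)/11)/2 = -2 + I*sqrt(11869)/22 ≈ -2.0 + 4.952*I)
-390397 - (78 + a(j(0, 2), 16)*v) = -390397 - (78 + 2*(-2 + I*sqrt(11869)/22)) = -390397 - (78 + (-4 + I*sqrt(11869)/11)) = -390397 - (74 + I*sqrt(11869)/11) = -390397 + (-74 - I*sqrt(11869)/11) = -390471 - I*sqrt(11869)/11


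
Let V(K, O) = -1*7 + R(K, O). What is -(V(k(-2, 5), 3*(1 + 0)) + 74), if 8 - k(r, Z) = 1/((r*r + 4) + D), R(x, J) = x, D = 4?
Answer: -899/12 ≈ -74.917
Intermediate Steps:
k(r, Z) = 8 - 1/(8 + r²) (k(r, Z) = 8 - 1/((r*r + 4) + 4) = 8 - 1/((r² + 4) + 4) = 8 - 1/((4 + r²) + 4) = 8 - 1/(8 + r²))
V(K, O) = -7 + K (V(K, O) = -1*7 + K = -7 + K)
-(V(k(-2, 5), 3*(1 + 0)) + 74) = -((-7 + (63 + 8*(-2)²)/(8 + (-2)²)) + 74) = -((-7 + (63 + 8*4)/(8 + 4)) + 74) = -((-7 + (63 + 32)/12) + 74) = -((-7 + (1/12)*95) + 74) = -((-7 + 95/12) + 74) = -(11/12 + 74) = -1*899/12 = -899/12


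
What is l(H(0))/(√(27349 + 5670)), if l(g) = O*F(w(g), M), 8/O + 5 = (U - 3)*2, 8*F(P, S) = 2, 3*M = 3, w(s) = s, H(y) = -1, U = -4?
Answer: -2*√33019/627361 ≈ -0.00057929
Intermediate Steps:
M = 1 (M = (⅓)*3 = 1)
F(P, S) = ¼ (F(P, S) = (⅛)*2 = ¼)
O = -8/19 (O = 8/(-5 + (-4 - 3)*2) = 8/(-5 - 7*2) = 8/(-5 - 14) = 8/(-19) = 8*(-1/19) = -8/19 ≈ -0.42105)
l(g) = -2/19 (l(g) = -8/19*¼ = -2/19)
l(H(0))/(√(27349 + 5670)) = -2/(19*√(27349 + 5670)) = -2*√33019/33019/19 = -2*√33019/627361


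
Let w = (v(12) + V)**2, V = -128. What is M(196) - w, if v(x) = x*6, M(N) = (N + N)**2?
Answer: 150528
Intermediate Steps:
M(N) = 4*N**2 (M(N) = (2*N)**2 = 4*N**2)
v(x) = 6*x
w = 3136 (w = (6*12 - 128)**2 = (72 - 128)**2 = (-56)**2 = 3136)
M(196) - w = 4*196**2 - 1*3136 = 4*38416 - 3136 = 153664 - 3136 = 150528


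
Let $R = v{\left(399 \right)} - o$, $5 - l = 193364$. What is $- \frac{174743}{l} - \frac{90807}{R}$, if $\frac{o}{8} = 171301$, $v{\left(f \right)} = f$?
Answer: $\frac{256957833400}{264903570231} \approx 0.97001$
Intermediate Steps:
$l = -193359$ ($l = 5 - 193364 = -193359$)
$o = 1370408$ ($o = 8 \cdot 171301 = 1370408$)
$R = -1370009$ ($R = 399 - 1370408 = -1370009$)
$- \frac{174743}{l} - \frac{90807}{R} = - \frac{174743}{-193359} - \frac{90807}{-1370009} = \left(-174743\right) \left(- \frac{1}{193359}\right) - - \frac{90807}{1370009} = \frac{174743}{193359} + \frac{90807}{1370009} = \frac{256957833400}{264903570231}$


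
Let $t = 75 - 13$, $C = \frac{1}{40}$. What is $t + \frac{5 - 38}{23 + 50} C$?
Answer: $\frac{181007}{2920} \approx 61.989$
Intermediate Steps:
$C = \frac{1}{40} \approx 0.025$
$t = 62$
$t + \frac{5 - 38}{23 + 50} C = 62 + \frac{5 - 38}{23 + 50} \cdot \frac{1}{40} = 62 + - \frac{33}{73} \cdot \frac{1}{40} = 62 + \left(-33\right) \frac{1}{73} \cdot \frac{1}{40} = 62 - \frac{33}{2920} = \frac{181007}{2920}$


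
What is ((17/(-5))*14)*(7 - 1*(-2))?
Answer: -2142/5 ≈ -428.40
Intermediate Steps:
((17/(-5))*14)*(7 - 1*(-2)) = ((17*(-⅕))*14)*(7 + 2) = -17/5*14*9 = -238/5*9 = -2142/5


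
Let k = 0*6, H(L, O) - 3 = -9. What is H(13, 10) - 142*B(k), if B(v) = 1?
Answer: -148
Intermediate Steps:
H(L, O) = -6 (H(L, O) = 3 - 9 = -6)
k = 0
H(13, 10) - 142*B(k) = -6 - 142*1 = -6 - 142 = -148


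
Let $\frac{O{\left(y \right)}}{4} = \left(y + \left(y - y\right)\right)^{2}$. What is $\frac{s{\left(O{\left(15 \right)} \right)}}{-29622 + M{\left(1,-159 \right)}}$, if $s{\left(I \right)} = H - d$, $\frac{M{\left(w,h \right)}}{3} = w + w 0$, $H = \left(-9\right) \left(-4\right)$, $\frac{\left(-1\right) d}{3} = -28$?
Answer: $\frac{16}{9873} \approx 0.0016206$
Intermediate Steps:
$d = 84$ ($d = \left(-3\right) \left(-28\right) = 84$)
$H = 36$
$M{\left(w,h \right)} = 3 w$ ($M{\left(w,h \right)} = 3 \left(w + w 0\right) = 3 \left(w + 0\right) = 3 w$)
$O{\left(y \right)} = 4 y^{2}$ ($O{\left(y \right)} = 4 \left(y + \left(y - y\right)\right)^{2} = 4 \left(y + 0\right)^{2} = 4 y^{2}$)
$s{\left(I \right)} = -48$ ($s{\left(I \right)} = 36 - 84 = -48$)
$\frac{s{\left(O{\left(15 \right)} \right)}}{-29622 + M{\left(1,-159 \right)}} = - \frac{48}{-29622 + 3 \cdot 1} = - \frac{48}{-29622 + 3} = - \frac{48}{-29619} = \left(-48\right) \left(- \frac{1}{29619}\right) = \frac{16}{9873}$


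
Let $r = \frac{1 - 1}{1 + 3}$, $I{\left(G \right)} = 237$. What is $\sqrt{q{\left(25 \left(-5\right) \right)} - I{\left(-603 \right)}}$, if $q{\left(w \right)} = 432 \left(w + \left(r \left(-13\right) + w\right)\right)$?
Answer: $i \sqrt{108237} \approx 328.99 i$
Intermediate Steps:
$r = 0$ ($r = \frac{0}{4} = 0 \cdot \frac{1}{4} = 0$)
$q{\left(w \right)} = 864 w$ ($q{\left(w \right)} = 432 \left(w + \left(0 \left(-13\right) + w\right)\right) = 432 \left(w + \left(0 + w\right)\right) = 432 \left(w + w\right) = 432 \cdot 2 w = 864 w$)
$\sqrt{q{\left(25 \left(-5\right) \right)} - I{\left(-603 \right)}} = \sqrt{864 \cdot 25 \left(-5\right) - 237} = \sqrt{864 \left(-125\right) - 237} = \sqrt{-108000 - 237} = \sqrt{-108237} = i \sqrt{108237}$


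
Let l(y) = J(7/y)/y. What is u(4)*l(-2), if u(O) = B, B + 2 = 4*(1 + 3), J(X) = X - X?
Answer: 0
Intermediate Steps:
J(X) = 0
B = 14 (B = -2 + 4*(1 + 3) = -2 + 4*4 = -2 + 16 = 14)
l(y) = 0 (l(y) = 0/y = 0)
u(O) = 14
u(4)*l(-2) = 14*0 = 0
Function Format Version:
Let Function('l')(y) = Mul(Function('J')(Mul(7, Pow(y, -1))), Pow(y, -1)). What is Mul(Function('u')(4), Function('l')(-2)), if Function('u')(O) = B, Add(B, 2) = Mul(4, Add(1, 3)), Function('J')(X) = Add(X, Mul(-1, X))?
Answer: 0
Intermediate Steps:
Function('J')(X) = 0
B = 14 (B = Add(-2, Mul(4, Add(1, 3))) = Add(-2, Mul(4, 4)) = Add(-2, 16) = 14)
Function('l')(y) = 0 (Function('l')(y) = Mul(0, Pow(y, -1)) = 0)
Function('u')(O) = 14
Mul(Function('u')(4), Function('l')(-2)) = Mul(14, 0) = 0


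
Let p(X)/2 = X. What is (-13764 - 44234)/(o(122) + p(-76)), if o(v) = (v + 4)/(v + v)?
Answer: 7075756/18481 ≈ 382.87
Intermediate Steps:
p(X) = 2*X
o(v) = (4 + v)/(2*v) (o(v) = (4 + v)/((2*v)) = (4 + v)*(1/(2*v)) = (4 + v)/(2*v))
(-13764 - 44234)/(o(122) + p(-76)) = (-13764 - 44234)/((1/2)*(4 + 122)/122 + 2*(-76)) = -57998/((1/2)*(1/122)*126 - 152) = -57998/(63/122 - 152) = -57998/(-18481/122) = -57998*(-122/18481) = 7075756/18481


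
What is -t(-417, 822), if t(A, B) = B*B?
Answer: -675684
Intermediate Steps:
t(A, B) = B²
-t(-417, 822) = -1*822² = -1*675684 = -675684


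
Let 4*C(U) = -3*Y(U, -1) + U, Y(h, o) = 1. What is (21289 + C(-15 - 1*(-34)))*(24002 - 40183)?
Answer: -344542033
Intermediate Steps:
C(U) = -¾ + U/4 (C(U) = (-3*1 + U)/4 = (-3 + U)/4 = -¾ + U/4)
(21289 + C(-15 - 1*(-34)))*(24002 - 40183) = (21289 + (-¾ + (-15 - 1*(-34))/4))*(24002 - 40183) = (21289 + (-¾ + (-15 + 34)/4))*(-16181) = (21289 + (-¾ + (¼)*19))*(-16181) = (21289 + (-¾ + 19/4))*(-16181) = (21289 + 4)*(-16181) = 21293*(-16181) = -344542033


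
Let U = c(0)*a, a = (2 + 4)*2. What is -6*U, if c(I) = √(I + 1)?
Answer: -72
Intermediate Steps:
c(I) = √(1 + I)
a = 12 (a = 6*2 = 12)
U = 12 (U = √(1 + 0)*12 = √1*12 = 1*12 = 12)
-6*U = -6*12 = -72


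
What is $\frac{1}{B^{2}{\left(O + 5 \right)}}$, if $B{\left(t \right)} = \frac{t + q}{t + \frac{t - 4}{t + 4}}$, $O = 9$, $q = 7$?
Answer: $\frac{17161}{35721} \approx 0.48042$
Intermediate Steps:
$B{\left(t \right)} = \frac{7 + t}{t + \frac{-4 + t}{4 + t}}$ ($B{\left(t \right)} = \frac{t + 7}{t + \frac{t - 4}{t + 4}} = \frac{7 + t}{t + \frac{-4 + t}{4 + t}}$)
$\frac{1}{B^{2}{\left(O + 5 \right)}} = \frac{1}{\left(\frac{28 + \left(9 + 5\right)^{2} + 11 \left(9 + 5\right)}{-4 + \left(9 + 5\right)^{2} + 5 \left(9 + 5\right)}\right)^{2}} = \frac{1}{\left(\frac{28 + 14^{2} + 11 \cdot 14}{-4 + 14^{2} + 5 \cdot 14}\right)^{2}} = \frac{1}{\left(\frac{28 + 196 + 154}{-4 + 196 + 70}\right)^{2}} = \frac{1}{\left(\frac{1}{262} \cdot 378\right)^{2}} = \frac{1}{\left(\frac{189}{131}\right)^{2}} = \frac{1}{\frac{35721}{17161}} = \frac{17161}{35721}$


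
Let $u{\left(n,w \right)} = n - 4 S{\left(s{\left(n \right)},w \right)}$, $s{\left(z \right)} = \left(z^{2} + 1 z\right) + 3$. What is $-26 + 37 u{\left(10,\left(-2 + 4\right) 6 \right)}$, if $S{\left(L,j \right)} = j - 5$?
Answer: $-692$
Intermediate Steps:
$s{\left(z \right)} = 3 + z + z^{2}$ ($s{\left(z \right)} = \left(z^{2} + z\right) + 3 = \left(z + z^{2}\right) + 3 = 3 + z + z^{2}$)
$S{\left(L,j \right)} = -5 + j$
$u{\left(n,w \right)} = 20 + n - 4 w$ ($u{\left(n,w \right)} = n - 4 \left(-5 + w\right) = n - \left(-20 + 4 w\right) = 20 + n - 4 w$)
$-26 + 37 u{\left(10,\left(-2 + 4\right) 6 \right)} = -26 + 37 \left(20 + 10 - 4 \left(-2 + 4\right) 6\right) = -26 + 37 \left(20 + 10 - 4 \cdot 2 \cdot 6\right) = -26 + 37 \left(20 + 10 - 48\right) = -26 + 37 \left(-18\right) = -26 - 666 = -692$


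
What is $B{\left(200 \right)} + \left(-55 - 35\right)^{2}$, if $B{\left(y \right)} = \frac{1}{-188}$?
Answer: $\frac{1522799}{188} \approx 8100.0$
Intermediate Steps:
$B{\left(y \right)} = - \frac{1}{188}$
$B{\left(200 \right)} + \left(-55 - 35\right)^{2} = - \frac{1}{188} + \left(-55 - 35\right)^{2} = - \frac{1}{188} + \left(-90\right)^{2} = - \frac{1}{188} + 8100 = \frac{1522799}{188}$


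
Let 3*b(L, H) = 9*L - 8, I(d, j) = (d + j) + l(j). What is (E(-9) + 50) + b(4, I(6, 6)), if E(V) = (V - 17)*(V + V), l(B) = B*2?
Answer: 1582/3 ≈ 527.33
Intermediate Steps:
l(B) = 2*B
I(d, j) = d + 3*j (I(d, j) = (d + j) + 2*j = d + 3*j)
b(L, H) = -8/3 + 3*L (b(L, H) = (9*L - 8)/3 = (-8 + 9*L)/3 = -8/3 + 3*L)
E(V) = 2*V*(-17 + V) (E(V) = (-17 + V)*(2*V) = 2*V*(-17 + V))
(E(-9) + 50) + b(4, I(6, 6)) = (2*(-9)*(-17 - 9) + 50) + (-8/3 + 3*4) = (2*(-9)*(-26) + 50) + (-8/3 + 12) = (468 + 50) + 28/3 = 518 + 28/3 = 1582/3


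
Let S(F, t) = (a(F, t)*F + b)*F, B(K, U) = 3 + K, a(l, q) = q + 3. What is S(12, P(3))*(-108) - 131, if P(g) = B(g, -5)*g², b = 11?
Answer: -900851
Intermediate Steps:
a(l, q) = 3 + q
P(g) = g²*(3 + g) (P(g) = (3 + g)*g² = g²*(3 + g))
S(F, t) = F*(11 + F*(3 + t)) (S(F, t) = ((3 + t)*F + 11)*F = (F*(3 + t) + 11)*F = (11 + F*(3 + t))*F = F*(11 + F*(3 + t)))
S(12, P(3))*(-108) - 131 = (12*(11 + 12*(3 + 3²*(3 + 3))))*(-108) - 131 = (12*(11 + 12*(3 + 9*6)))*(-108) - 131 = (12*(11 + 12*(3 + 54)))*(-108) - 131 = (12*(11 + 12*57))*(-108) - 131 = (12*(11 + 684))*(-108) - 131 = (12*695)*(-108) - 131 = 8340*(-108) - 131 = -900720 - 131 = -900851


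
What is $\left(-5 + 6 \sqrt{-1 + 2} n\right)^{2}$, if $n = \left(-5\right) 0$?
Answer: $25$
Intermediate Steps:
$n = 0$
$\left(-5 + 6 \sqrt{-1 + 2} n\right)^{2} = \left(-5 + 6 \sqrt{-1 + 2} \cdot 0\right)^{2} = \left(-5 + 6 \sqrt{1} \cdot 0\right)^{2} = \left(-5 + 6 \cdot 1 \cdot 0\right)^{2} = \left(-5 + 6 \cdot 0\right)^{2} = \left(-5 + 0\right)^{2} = \left(-5\right)^{2} = 25$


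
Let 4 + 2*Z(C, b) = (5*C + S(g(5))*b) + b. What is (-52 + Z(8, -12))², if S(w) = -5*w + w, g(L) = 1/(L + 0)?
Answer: 30976/25 ≈ 1239.0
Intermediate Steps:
g(L) = 1/L
S(w) = -4*w
Z(C, b) = -2 + b/10 + 5*C/2 (Z(C, b) = -2 + ((5*C + (-4/5)*b) + b)/2 = -2 + ((5*C + (-4*⅕)*b) + b)/2 = -2 + ((5*C - 4*b/5) + b)/2 = -2 + (5*C + b/5)/2 = -2 + (b/10 + 5*C/2) = -2 + b/10 + 5*C/2)
(-52 + Z(8, -12))² = (-52 + (-2 + (⅒)*(-12) + (5/2)*8))² = (-52 + (-2 - 6/5 + 20))² = (-52 + 84/5)² = (-176/5)² = 30976/25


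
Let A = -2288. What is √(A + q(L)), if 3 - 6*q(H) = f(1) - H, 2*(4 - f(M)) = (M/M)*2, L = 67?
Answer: I*√81966/6 ≈ 47.716*I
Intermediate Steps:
f(M) = 3 (f(M) = 4 - M/M*2/2 = 4 - 2/2 = 4 - ½*2 = 4 - 1 = 3)
q(H) = H/6 (q(H) = ½ - (3 - H)/6 = ½ + (-½ + H/6) = H/6)
√(A + q(L)) = √(-2288 + (⅙)*67) = √(-2288 + 67/6) = √(-13661/6) = I*√81966/6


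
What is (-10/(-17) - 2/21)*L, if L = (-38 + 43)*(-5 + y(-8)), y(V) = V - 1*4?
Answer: -880/21 ≈ -41.905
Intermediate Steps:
y(V) = -4 + V (y(V) = V - 4 = -4 + V)
L = -85 (L = (-38 + 43)*(-5 + (-4 - 8)) = 5*(-5 - 12) = 5*(-17) = -85)
(-10/(-17) - 2/21)*L = (-10/(-17) - 2/21)*(-85) = (-10*(-1/17) - 2*1/21)*(-85) = (10/17 - 2/21)*(-85) = (176/357)*(-85) = -880/21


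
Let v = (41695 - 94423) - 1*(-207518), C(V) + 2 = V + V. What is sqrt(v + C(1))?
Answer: sqrt(154790) ≈ 393.43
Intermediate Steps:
C(V) = -2 + 2*V (C(V) = -2 + (V + V) = -2 + 2*V)
v = 154790 (v = -52728 + 207518 = 154790)
sqrt(v + C(1)) = sqrt(154790 + (-2 + 2*1)) = sqrt(154790 + (-2 + 2)) = sqrt(154790 + 0) = sqrt(154790)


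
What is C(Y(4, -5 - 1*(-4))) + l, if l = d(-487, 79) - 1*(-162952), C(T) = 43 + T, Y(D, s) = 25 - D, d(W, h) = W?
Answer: 162529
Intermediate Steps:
l = 162465 (l = -487 - 1*(-162952) = -487 + 162952 = 162465)
C(Y(4, -5 - 1*(-4))) + l = (43 + (25 - 1*4)) + 162465 = (43 + (25 - 4)) + 162465 = (43 + 21) + 162465 = 64 + 162465 = 162529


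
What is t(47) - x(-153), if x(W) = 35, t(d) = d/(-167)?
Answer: -5892/167 ≈ -35.281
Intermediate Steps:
t(d) = -d/167 (t(d) = d*(-1/167) = -d/167)
t(47) - x(-153) = -1/167*47 - 1*35 = -47/167 - 35 = -5892/167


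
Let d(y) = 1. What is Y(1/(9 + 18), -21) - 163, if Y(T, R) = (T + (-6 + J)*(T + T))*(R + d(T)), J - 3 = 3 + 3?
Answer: -4541/27 ≈ -168.19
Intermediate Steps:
J = 9 (J = 3 + (3 + 3) = 3 + 6 = 9)
Y(T, R) = 7*T*(1 + R) (Y(T, R) = (T + (-6 + 9)*(T + T))*(R + 1) = (T + 3*(2*T))*(1 + R) = (T + 6*T)*(1 + R) = (7*T)*(1 + R) = 7*T*(1 + R))
Y(1/(9 + 18), -21) - 163 = 7*(1 - 21)/(9 + 18) - 163 = 7*(-20)/27 - 163 = 7*(1/27)*(-20) - 163 = -140/27 - 163 = -4541/27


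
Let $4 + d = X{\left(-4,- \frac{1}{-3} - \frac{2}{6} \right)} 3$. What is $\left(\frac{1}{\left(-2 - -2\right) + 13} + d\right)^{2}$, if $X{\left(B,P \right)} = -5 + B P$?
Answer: $\frac{60516}{169} \approx 358.08$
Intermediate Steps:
$d = -19$ ($d = -4 + \left(-5 - 4 \left(- \frac{1}{-3} - \frac{2}{6}\right)\right) 3 = -4 + \left(-5 - 4 \left(\left(-1\right) \left(- \frac{1}{3}\right) - \frac{1}{3}\right)\right) 3 = -4 + \left(-5 - 4 \left(\frac{1}{3} - \frac{1}{3}\right)\right) 3 = -4 + \left(-5 - 0\right) 3 = -4 + \left(-5 + 0\right) 3 = -4 - 15 = -19$)
$\left(\frac{1}{\left(-2 - -2\right) + 13} + d\right)^{2} = \left(\frac{1}{\left(-2 - -2\right) + 13} - 19\right)^{2} = \left(\frac{1}{\left(-2 + 2\right) + 13} - 19\right)^{2} = \left(\frac{1}{0 + 13} - 19\right)^{2} = \left(\frac{1}{13} - 19\right)^{2} = \left(- \frac{246}{13}\right)^{2} = \frac{60516}{169}$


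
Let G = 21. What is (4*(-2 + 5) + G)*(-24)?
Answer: -792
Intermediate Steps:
(4*(-2 + 5) + G)*(-24) = (4*(-2 + 5) + 21)*(-24) = (4*3 + 21)*(-24) = (12 + 21)*(-24) = 33*(-24) = -792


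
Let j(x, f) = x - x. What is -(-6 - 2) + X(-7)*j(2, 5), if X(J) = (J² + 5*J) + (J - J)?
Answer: 8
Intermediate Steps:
j(x, f) = 0
X(J) = J² + 5*J (X(J) = (J² + 5*J) + 0 = J² + 5*J)
-(-6 - 2) + X(-7)*j(2, 5) = -(-6 - 2) - 7*(5 - 7)*0 = -1*(-8) - 7*(-2)*0 = 8 + 14*0 = 8 + 0 = 8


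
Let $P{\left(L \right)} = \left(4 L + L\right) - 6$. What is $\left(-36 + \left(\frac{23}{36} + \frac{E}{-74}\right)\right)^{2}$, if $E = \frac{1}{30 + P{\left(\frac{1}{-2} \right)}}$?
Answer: $\frac{4102160093641}{3280540176} \approx 1250.5$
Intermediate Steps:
$P{\left(L \right)} = -6 + 5 L$ ($P{\left(L \right)} = 5 L - 6 = -6 + 5 L$)
$E = \frac{2}{43}$ ($E = \frac{1}{30 - \left(6 - \frac{5}{-2}\right)} = \frac{1}{30 + \left(-6 + 5 \left(- \frac{1}{2}\right)\right)} = \frac{1}{30 - \frac{17}{2}} = \frac{1}{\frac{43}{2}} = \frac{2}{43} \approx 0.046512$)
$\left(-36 + \left(\frac{23}{36} + \frac{E}{-74}\right)\right)^{2} = \left(-36 + \left(\frac{23}{36} + \frac{2}{43 \left(-74\right)}\right)\right)^{2} = \left(-36 + \left(23 \cdot \frac{1}{36} + \frac{2}{43} \left(- \frac{1}{74}\right)\right)\right)^{2} = \left(-36 + \left(\frac{23}{36} - \frac{1}{1591}\right)\right)^{2} = \left(-36 + \frac{36557}{57276}\right)^{2} = \left(- \frac{2025379}{57276}\right)^{2} = \frac{4102160093641}{3280540176}$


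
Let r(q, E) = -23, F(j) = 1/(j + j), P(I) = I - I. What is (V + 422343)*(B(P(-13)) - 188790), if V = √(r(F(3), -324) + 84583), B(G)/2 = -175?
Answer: -79881955020 - 756560*√5285 ≈ -7.9937e+10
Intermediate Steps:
P(I) = 0
F(j) = 1/(2*j)
B(G) = -350 (B(G) = 2*(-175) = -350)
V = 4*√5285 (V = √(-23 + 84583) = √84560 = 4*√5285 ≈ 290.79)
(V + 422343)*(B(P(-13)) - 188790) = (4*√5285 + 422343)*(-350 - 188790) = (422343 + 4*√5285)*(-189140) = -79881955020 - 756560*√5285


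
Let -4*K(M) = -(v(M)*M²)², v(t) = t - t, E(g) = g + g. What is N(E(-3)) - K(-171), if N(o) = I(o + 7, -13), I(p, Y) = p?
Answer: 1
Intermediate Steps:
E(g) = 2*g
v(t) = 0
N(o) = 7 + o (N(o) = o + 7 = 7 + o)
K(M) = 0 (K(M) = -(-1)*(0*M²)²/4 = -(-1)*0²/4 = -(-1)*0/4 = -¼*0 = 0)
N(E(-3)) - K(-171) = (7 + 2*(-3)) - 1*0 = (7 - 6) + 0 = 1 + 0 = 1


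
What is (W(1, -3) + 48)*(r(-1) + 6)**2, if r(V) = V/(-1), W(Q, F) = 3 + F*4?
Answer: 1911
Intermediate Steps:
W(Q, F) = 3 + 4*F
r(V) = -V (r(V) = V*(-1) = -V)
(W(1, -3) + 48)*(r(-1) + 6)**2 = ((3 + 4*(-3)) + 48)*(-1*(-1) + 6)**2 = ((3 - 12) + 48)*(1 + 6)**2 = (-9 + 48)*7**2 = 39*49 = 1911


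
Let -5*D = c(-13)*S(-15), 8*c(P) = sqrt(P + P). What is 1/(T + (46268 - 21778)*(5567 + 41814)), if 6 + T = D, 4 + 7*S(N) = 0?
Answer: 2842883675800/3298770446583722247213 - 35*I*sqrt(26)/3298770446583722247213 ≈ 8.618e-10 - 5.4101e-20*I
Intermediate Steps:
S(N) = -4/7 (S(N) = -4/7 + (1/7)*0 = -4/7 + 0 = -4/7)
c(P) = sqrt(2)*sqrt(P)/8 (c(P) = sqrt(P + P)/8 = sqrt(2*P)/8 = (sqrt(2)*sqrt(P))/8 = sqrt(2)*sqrt(P)/8)
D = I*sqrt(26)/70 (D = -sqrt(2)*sqrt(-13)/8*(-4)/(5*7) = -sqrt(2)*(I*sqrt(13))/8*(-4)/(5*7) = -I*sqrt(26)/8*(-4)/(5*7) = -(-1)*I*sqrt(26)/70 = I*sqrt(26)/70 ≈ 0.072843*I)
T = -6 + I*sqrt(26)/70 ≈ -6.0 + 0.072843*I
1/(T + (46268 - 21778)*(5567 + 41814)) = 1/((-6 + I*sqrt(26)/70) + (46268 - 21778)*(5567 + 41814)) = 1/((-6 + I*sqrt(26)/70) + 24490*47381) = 1/((-6 + I*sqrt(26)/70) + 1160360690) = 1/(1160360684 + I*sqrt(26)/70)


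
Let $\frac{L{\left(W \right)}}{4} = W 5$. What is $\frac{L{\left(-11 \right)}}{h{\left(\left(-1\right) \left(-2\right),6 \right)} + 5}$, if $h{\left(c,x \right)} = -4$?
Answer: $-220$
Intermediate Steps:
$L{\left(W \right)} = 20 W$ ($L{\left(W \right)} = 4 W 5 = 4 \cdot 5 W = 20 W$)
$\frac{L{\left(-11 \right)}}{h{\left(\left(-1\right) \left(-2\right),6 \right)} + 5} = \frac{20 \left(-11\right)}{-4 + 5} = 1^{-1} \left(-220\right) = 1 \left(-220\right) = -220$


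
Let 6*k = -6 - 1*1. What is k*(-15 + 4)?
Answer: 77/6 ≈ 12.833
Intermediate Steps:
k = -7/6 (k = (-6 - 1*1)/6 = (-6 - 1)/6 = (⅙)*(-7) = -7/6 ≈ -1.1667)
k*(-15 + 4) = -7*(-15 + 4)/6 = -7/6*(-11) = 77/6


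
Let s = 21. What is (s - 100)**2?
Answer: 6241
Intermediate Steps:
(s - 100)**2 = (21 - 100)**2 = (-79)**2 = 6241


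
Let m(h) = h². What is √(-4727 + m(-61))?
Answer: I*√1006 ≈ 31.717*I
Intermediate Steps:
√(-4727 + m(-61)) = √(-4727 + (-61)²) = √(-4727 + 3721) = √(-1006) = I*√1006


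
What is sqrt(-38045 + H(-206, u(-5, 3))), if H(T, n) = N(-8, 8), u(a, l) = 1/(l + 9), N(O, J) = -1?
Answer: I*sqrt(38046) ≈ 195.05*I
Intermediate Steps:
u(a, l) = 1/(9 + l)
H(T, n) = -1
sqrt(-38045 + H(-206, u(-5, 3))) = sqrt(-38045 - 1) = sqrt(-38046) = I*sqrt(38046)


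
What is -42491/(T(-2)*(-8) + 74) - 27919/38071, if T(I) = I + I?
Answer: -1620634275/4035526 ≈ -401.59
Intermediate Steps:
T(I) = 2*I
-42491/(T(-2)*(-8) + 74) - 27919/38071 = -42491/((2*(-2))*(-8) + 74) - 27919/38071 = -42491/(-4*(-8) + 74) - 27919*1/38071 = -42491/(32 + 74) - 27919/38071 = -42491/106 - 27919/38071 = -1620634275/4035526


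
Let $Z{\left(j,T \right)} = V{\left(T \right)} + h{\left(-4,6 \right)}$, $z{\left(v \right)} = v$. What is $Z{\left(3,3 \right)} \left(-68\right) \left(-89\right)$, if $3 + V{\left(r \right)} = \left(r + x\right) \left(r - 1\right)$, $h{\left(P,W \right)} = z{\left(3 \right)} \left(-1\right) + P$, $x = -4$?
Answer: $-72624$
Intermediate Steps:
$h{\left(P,W \right)} = -3 + P$ ($h{\left(P,W \right)} = 3 \left(-1\right) + P = -3 + P$)
$V{\left(r \right)} = -3 + \left(-1 + r\right) \left(-4 + r\right)$ ($V{\left(r \right)} = -3 + \left(r - 4\right) \left(r - 1\right) = -3 + \left(-4 + r\right) \left(-1 + r\right) = -3 + \left(-1 + r\right) \left(-4 + r\right)$)
$Z{\left(j,T \right)} = -6 + T^{2} - 5 T$ ($Z{\left(j,T \right)} = \left(1 + T^{2} - 5 T\right) - 7 = -6 + T^{2} - 5 T$)
$Z{\left(3,3 \right)} \left(-68\right) \left(-89\right) = \left(-6 + 3^{2} - 15\right) \left(-68\right) \left(-89\right) = \left(-6 + 9 - 15\right) \left(-68\right) \left(-89\right) = \left(-12\right) \left(-68\right) \left(-89\right) = 816 \left(-89\right) = -72624$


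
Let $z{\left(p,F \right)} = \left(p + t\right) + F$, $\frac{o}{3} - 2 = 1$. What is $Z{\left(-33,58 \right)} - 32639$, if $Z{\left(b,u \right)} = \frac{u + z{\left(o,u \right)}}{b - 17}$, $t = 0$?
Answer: $- \frac{65283}{2} \approx -32642.0$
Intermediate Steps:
$o = 9$ ($o = 6 + 3 \cdot 1 = 6 + 3 = 9$)
$z{\left(p,F \right)} = F + p$ ($z{\left(p,F \right)} = \left(p + 0\right) + F = p + F = F + p$)
$Z{\left(b,u \right)} = \frac{9 + 2 u}{-17 + b}$ ($Z{\left(b,u \right)} = \frac{u + \left(u + 9\right)}{b - 17} = \frac{u + \left(9 + u\right)}{-17 + b} = \frac{9 + 2 u}{-17 + b}$)
$Z{\left(-33,58 \right)} - 32639 = \frac{9 + 2 \cdot 58}{-17 - 33} - 32639 = \frac{9 + 116}{-50} - 32639 = \left(- \frac{1}{50}\right) 125 - 32639 = - \frac{5}{2} - 32639 = - \frac{65283}{2}$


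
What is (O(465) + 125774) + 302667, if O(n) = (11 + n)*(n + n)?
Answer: 871121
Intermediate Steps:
O(n) = 2*n*(11 + n) (O(n) = (11 + n)*(2*n) = 2*n*(11 + n))
(O(465) + 125774) + 302667 = (2*465*(11 + 465) + 125774) + 302667 = (2*465*476 + 125774) + 302667 = (442680 + 125774) + 302667 = 568454 + 302667 = 871121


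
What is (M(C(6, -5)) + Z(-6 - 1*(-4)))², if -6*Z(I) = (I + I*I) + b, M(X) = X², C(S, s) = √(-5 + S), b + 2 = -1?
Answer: 49/36 ≈ 1.3611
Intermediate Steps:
b = -3 (b = -2 - 1 = -3)
Z(I) = ½ - I/6 - I²/6 (Z(I) = -((I + I*I) - 3)/6 = -((I + I²) - 3)/6 = -(-3 + I + I²)/6 = ½ - I/6 - I²/6)
(M(C(6, -5)) + Z(-6 - 1*(-4)))² = ((√(-5 + 6))² + (½ - (-6 - 1*(-4))/6 - (-6 - 1*(-4))²/6))² = ((√1)² + (½ - (-6 + 4)/6 - (-6 + 4)²/6))² = (1² + (½ - ⅙*(-2) - ⅙*(-2)²))² = (1 + (½ + ⅓ - ⅙*4))² = (1 + (½ + ⅓ - ⅔))² = (1 + ⅙)² = (7/6)² = 49/36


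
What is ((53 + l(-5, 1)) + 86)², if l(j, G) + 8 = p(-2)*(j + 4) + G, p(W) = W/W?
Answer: 17161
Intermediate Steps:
p(W) = 1
l(j, G) = -4 + G + j (l(j, G) = -8 + (1*(j + 4) + G) = -8 + (1*(4 + j) + G) = -8 + ((4 + j) + G) = -8 + (4 + G + j) = -4 + G + j)
((53 + l(-5, 1)) + 86)² = ((53 + (-4 + 1 - 5)) + 86)² = ((53 - 8) + 86)² = (45 + 86)² = 131² = 17161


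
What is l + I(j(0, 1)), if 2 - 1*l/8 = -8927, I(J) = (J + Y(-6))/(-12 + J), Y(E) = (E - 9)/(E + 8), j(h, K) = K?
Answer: 1571517/22 ≈ 71433.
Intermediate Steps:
Y(E) = (-9 + E)/(8 + E)
I(J) = (-15/2 + J)/(-12 + J) (I(J) = (J + (-9 - 6)/(8 - 6))/(-12 + J) = (J - 15/2)/(-12 + J) = (-15/2 + J)/(-12 + J))
l = 71432 (l = 16 - 8*(-8927) = 16 + 71416 = 71432)
l + I(j(0, 1)) = 71432 + (-15/2 + 1)/(-12 + 1) = 71432 - 13/2/(-11) = 71432 - 1/11*(-13/2) = 71432 + 13/22 = 1571517/22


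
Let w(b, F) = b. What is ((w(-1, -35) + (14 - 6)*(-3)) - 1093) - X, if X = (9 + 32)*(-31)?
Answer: 153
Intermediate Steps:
X = -1271 (X = 41*(-31) = -1271)
((w(-1, -35) + (14 - 6)*(-3)) - 1093) - X = ((-1 + (14 - 6)*(-3)) - 1093) - 1*(-1271) = ((-1 + 8*(-3)) - 1093) + 1271 = ((-1 - 24) - 1093) + 1271 = (-25 - 1093) + 1271 = -1118 + 1271 = 153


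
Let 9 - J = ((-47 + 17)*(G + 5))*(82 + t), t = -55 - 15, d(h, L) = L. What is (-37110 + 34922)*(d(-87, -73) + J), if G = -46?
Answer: 32434912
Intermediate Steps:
t = -70
J = -14751 (J = 9 - (-47 + 17)*(-46 + 5)*(82 - 70) = 9 - (-30*(-41))*12 = 9 - 1230*12 = 9 - 1*14760 = 9 - 14760 = -14751)
(-37110 + 34922)*(d(-87, -73) + J) = (-37110 + 34922)*(-73 - 14751) = -2188*(-14824) = 32434912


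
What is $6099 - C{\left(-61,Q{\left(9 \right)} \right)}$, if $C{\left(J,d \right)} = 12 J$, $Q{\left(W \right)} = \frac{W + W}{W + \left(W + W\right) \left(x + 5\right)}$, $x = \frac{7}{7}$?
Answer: $6831$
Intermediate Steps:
$x = 1$ ($x = 7 \cdot \frac{1}{7} = 1$)
$Q{\left(W \right)} = \frac{2}{13}$ ($Q{\left(W \right)} = \frac{W + W}{W + \left(W + W\right) \left(1 + 5\right)} = \frac{2 W}{W + 2 W 6} = \frac{2 W}{W + 12 W} = \frac{2 W}{13 W} = 2 W \frac{1}{13 W} = \frac{2}{13}$)
$6099 - C{\left(-61,Q{\left(9 \right)} \right)} = 6099 - 12 \left(-61\right) = 6099 - -732 = 6099 + 732 = 6831$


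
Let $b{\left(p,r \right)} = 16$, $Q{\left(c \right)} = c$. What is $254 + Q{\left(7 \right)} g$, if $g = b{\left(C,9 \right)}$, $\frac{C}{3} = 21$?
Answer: $366$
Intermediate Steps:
$C = 63$ ($C = 3 \cdot 21 = 63$)
$g = 16$
$254 + Q{\left(7 \right)} g = 254 + 7 \cdot 16 = 254 + 112 = 366$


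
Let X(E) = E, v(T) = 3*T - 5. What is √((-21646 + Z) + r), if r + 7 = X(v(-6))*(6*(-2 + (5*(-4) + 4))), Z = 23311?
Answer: √4142 ≈ 64.358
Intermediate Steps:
v(T) = -5 + 3*T
r = 2477 (r = -7 + (-5 + 3*(-6))*(6*(-2 + (5*(-4) + 4))) = -7 + (-5 - 18)*(6*(-2 + (-20 + 4))) = -7 - 138*(-2 - 16) = -7 - 138*(-18) = -7 - 23*(-108) = -7 + 2484 = 2477)
√((-21646 + Z) + r) = √((-21646 + 23311) + 2477) = √(1665 + 2477) = √4142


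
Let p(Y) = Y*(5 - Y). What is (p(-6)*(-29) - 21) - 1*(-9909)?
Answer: 11802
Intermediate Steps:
(p(-6)*(-29) - 21) - 1*(-9909) = (-6*(5 - 1*(-6))*(-29) - 21) - 1*(-9909) = (-6*(5 + 6)*(-29) - 21) + 9909 = (-6*11*(-29) - 21) + 9909 = (-66*(-29) - 21) + 9909 = (1914 - 21) + 9909 = 1893 + 9909 = 11802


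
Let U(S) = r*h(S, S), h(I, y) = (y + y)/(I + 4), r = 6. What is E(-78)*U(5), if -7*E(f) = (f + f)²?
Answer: -162240/7 ≈ -23177.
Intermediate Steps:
h(I, y) = 2*y/(4 + I) (h(I, y) = (2*y)/(4 + I) = 2*y/(4 + I))
E(f) = -4*f²/7 (E(f) = -(f + f)²/7 = -4*f²/7)
U(S) = 12*S/(4 + S) (U(S) = 6*(2*S/(4 + S)) = 12*S/(4 + S))
E(-78)*U(5) = (-4/7*(-78)²)*(12*5/(4 + 5)) = (-4/7*6084)*(12*5/9) = -292032*5/(7*9) = -24336/7*20/3 = -162240/7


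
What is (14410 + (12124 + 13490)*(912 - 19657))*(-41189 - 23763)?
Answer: 31184755539040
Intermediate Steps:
(14410 + (12124 + 13490)*(912 - 19657))*(-41189 - 23763) = (14410 + 25614*(-18745))*(-64952) = (14410 - 480134430)*(-64952) = -480120020*(-64952) = 31184755539040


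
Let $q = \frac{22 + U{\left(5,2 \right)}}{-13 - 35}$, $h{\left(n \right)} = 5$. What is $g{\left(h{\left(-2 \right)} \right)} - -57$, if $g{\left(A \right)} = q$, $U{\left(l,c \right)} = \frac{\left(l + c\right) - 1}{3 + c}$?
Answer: $\frac{3391}{60} \approx 56.517$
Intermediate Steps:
$U{\left(l,c \right)} = \frac{-1 + c + l}{3 + c}$ ($U{\left(l,c \right)} = \frac{\left(c + l\right) - 1}{3 + c} = \frac{-1 + c + l}{3 + c}$)
$q = - \frac{29}{60}$ ($q = \frac{22 + \frac{-1 + 2 + 5}{3 + 2}}{-13 - 35} = \frac{22 + \frac{1}{5} \cdot 6}{-48} = \left(22 + \frac{1}{5} \cdot 6\right) \left(- \frac{1}{48}\right) = \left(22 + \frac{6}{5}\right) \left(- \frac{1}{48}\right) = \frac{116}{5} \left(- \frac{1}{48}\right) = - \frac{29}{60} \approx -0.48333$)
$g{\left(A \right)} = - \frac{29}{60}$
$g{\left(h{\left(-2 \right)} \right)} - -57 = - \frac{29}{60} - -57 = - \frac{29}{60} + 57 = \frac{3391}{60}$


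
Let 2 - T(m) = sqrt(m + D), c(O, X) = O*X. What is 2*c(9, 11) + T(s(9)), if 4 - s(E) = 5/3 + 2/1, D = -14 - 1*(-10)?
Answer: 200 - I*sqrt(33)/3 ≈ 200.0 - 1.9149*I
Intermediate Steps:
D = -4 (D = -14 + 10 = -4)
s(E) = 1/3 (s(E) = 4 - (5/3 + 2/1) = 4 - (5*(1/3) + 2*1) = 4 - (5/3 + 2) = 4 - 1*11/3 = 4 - 11/3 = 1/3)
T(m) = 2 - sqrt(-4 + m) (T(m) = 2 - sqrt(m - 4) = 2 - sqrt(-4 + m))
2*c(9, 11) + T(s(9)) = 2*(9*11) + (2 - sqrt(-4 + 1/3)) = 2*99 + (2 - sqrt(-11/3)) = 198 + (2 - I*sqrt(33)/3) = 200 - I*sqrt(33)/3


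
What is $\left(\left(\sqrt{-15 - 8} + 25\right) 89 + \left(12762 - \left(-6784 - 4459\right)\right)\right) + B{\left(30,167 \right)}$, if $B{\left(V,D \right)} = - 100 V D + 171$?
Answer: $-474599 + 89 i \sqrt{23} \approx -4.746 \cdot 10^{5} + 426.83 i$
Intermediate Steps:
$B{\left(V,D \right)} = 171 - 100 D V$ ($B{\left(V,D \right)} = - 100 D V + 171 = 171 - 100 D V$)
$\left(\left(\sqrt{-15 - 8} + 25\right) 89 + \left(12762 - \left(-6784 - 4459\right)\right)\right) + B{\left(30,167 \right)} = \left(\left(\sqrt{-15 - 8} + 25\right) 89 + \left(12762 - \left(-6784 - 4459\right)\right)\right) + \left(171 - 16700 \cdot 30\right) = \left(\left(\sqrt{-23} + 25\right) 89 + \left(12762 - \left(-6784 - 4459\right)\right)\right) + \left(171 - 501000\right) = \left(\left(i \sqrt{23} + 25\right) 89 + \left(12762 - -11243\right)\right) - 500829 = \left(\left(25 + i \sqrt{23}\right) 89 + \left(12762 + 11243\right)\right) - 500829 = \left(\left(2225 + 89 i \sqrt{23}\right) + 24005\right) - 500829 = \left(26230 + 89 i \sqrt{23}\right) - 500829 = -474599 + 89 i \sqrt{23}$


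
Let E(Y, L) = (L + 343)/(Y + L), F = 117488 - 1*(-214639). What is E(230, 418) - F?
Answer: -215217535/648 ≈ -3.3213e+5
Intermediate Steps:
F = 332127 (F = 117488 + 214639 = 332127)
E(Y, L) = (343 + L)/(L + Y)
E(230, 418) - F = (343 + 418)/(418 + 230) - 1*332127 = 761/648 - 332127 = -215217535/648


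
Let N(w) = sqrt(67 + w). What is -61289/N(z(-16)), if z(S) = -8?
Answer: -61289*sqrt(59)/59 ≈ -7979.1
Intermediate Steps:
-61289/N(z(-16)) = -61289/sqrt(67 - 8) = -61289*sqrt(59)/59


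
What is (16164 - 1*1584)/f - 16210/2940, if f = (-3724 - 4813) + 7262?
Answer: -423553/24990 ≈ -16.949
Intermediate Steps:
f = -1275 (f = -8537 + 7262 = -1275)
(16164 - 1*1584)/f - 16210/2940 = (16164 - 1*1584)/(-1275) - 16210/2940 = (16164 - 1584)*(-1/1275) - 16210*1/2940 = 14580*(-1/1275) - 1621/294 = -972/85 - 1621/294 = -423553/24990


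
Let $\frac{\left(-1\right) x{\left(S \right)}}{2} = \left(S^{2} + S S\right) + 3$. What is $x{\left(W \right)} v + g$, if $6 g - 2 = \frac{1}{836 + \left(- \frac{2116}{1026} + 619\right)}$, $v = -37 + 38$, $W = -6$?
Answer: $- \frac{669330073}{4472142} \approx -149.67$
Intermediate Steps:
$v = 1$
$x{\left(S \right)} = -6 - 4 S^{2}$ ($x{\left(S \right)} = - 2 \left(\left(S^{2} + S S\right) + 3\right) = - 2 \left(\left(S^{2} + S^{2}\right) + 3\right) = - 2 \left(2 S^{2} + 3\right) = - 2 \left(3 + 2 S^{2}\right) = -6 - 4 S^{2}$)
$g = \frac{1491227}{4472142}$ ($g = \frac{1}{3} + \frac{1}{6 \left(836 + \left(- \frac{2116}{1026} + 619\right)\right)} = \frac{1}{3} + \frac{1}{6 \left(836 + \left(\left(-2116\right) \frac{1}{1026} + 619\right)\right)} = \frac{1}{3} + \frac{1}{6 \left(836 + \left(- \frac{1058}{513} + 619\right)\right)} = \frac{1}{3} + \frac{1}{6 \left(836 + \frac{316489}{513}\right)} = \frac{1}{3} + \frac{1}{6 \cdot \frac{745357}{513}} = \frac{1}{3} + \frac{1}{6} \cdot \frac{513}{745357} = \frac{1}{3} + \frac{171}{1490714} = \frac{1491227}{4472142} \approx 0.33345$)
$x{\left(W \right)} v + g = \left(-6 - 4 \left(-6\right)^{2}\right) 1 + \frac{1491227}{4472142} = \left(-6 - 144\right) 1 + \frac{1491227}{4472142} = \left(-150\right) 1 + \frac{1491227}{4472142} = -150 + \frac{1491227}{4472142} = - \frac{669330073}{4472142}$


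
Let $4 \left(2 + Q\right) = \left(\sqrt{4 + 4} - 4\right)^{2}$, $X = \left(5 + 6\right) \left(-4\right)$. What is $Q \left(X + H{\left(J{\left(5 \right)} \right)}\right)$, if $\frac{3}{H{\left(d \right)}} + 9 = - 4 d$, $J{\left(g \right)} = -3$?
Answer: $-172 + 172 \sqrt{2} \approx 71.245$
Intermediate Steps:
$H{\left(d \right)} = \frac{3}{-9 - 4 d}$
$X = -44$ ($X = 11 \left(-4\right) = -44$)
$Q = -2 + \frac{\left(-4 + 2 \sqrt{2}\right)^{2}}{4}$ ($Q = -2 + \frac{\left(\sqrt{4 + 4} - 4\right)^{2}}{4} = -2 + \frac{\left(\sqrt{8} - 4\right)^{2}}{4} = -2 + \frac{\left(2 \sqrt{2} - 4\right)^{2}}{4} = -2 + \frac{\left(-4 + 2 \sqrt{2}\right)^{2}}{4} \approx -1.6569$)
$Q \left(X + H{\left(J{\left(5 \right)} \right)}\right) = \left(4 - 4 \sqrt{2}\right) \left(-44 - \frac{3}{9 + 4 \left(-3\right)}\right) = \left(4 - 4 \sqrt{2}\right) \left(-44 - \frac{3}{9 - 12}\right) = \left(4 - 4 \sqrt{2}\right) \left(-44 - \frac{3}{-3}\right) = \left(4 - 4 \sqrt{2}\right) \left(-44 - -1\right) = \left(4 - 4 \sqrt{2}\right) \left(-44 + 1\right) = \left(4 - 4 \sqrt{2}\right) \left(-43\right) = -172 + 172 \sqrt{2}$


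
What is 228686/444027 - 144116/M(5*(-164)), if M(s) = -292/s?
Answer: -13118219307982/32413971 ≈ -4.0471e+5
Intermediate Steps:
228686/444027 - 144116/M(5*(-164)) = 228686/444027 - 144116/((-292/(5*(-164)))) = 228686*(1/444027) - 144116/((-292/(-820))) = 228686/444027 - 144116/((-292*(-1/820))) = 228686/444027 - 144116/73/205 = 228686/444027 - 144116*205/73 = 228686/444027 - 29543780/73 = -13118219307982/32413971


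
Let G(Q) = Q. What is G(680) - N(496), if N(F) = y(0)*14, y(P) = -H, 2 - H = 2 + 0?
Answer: 680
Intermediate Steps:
H = 0 (H = 2 - (2 + 0) = 2 - 1*2 = 2 - 2 = 0)
y(P) = 0 (y(P) = -1*0 = 0)
N(F) = 0 (N(F) = 0*14 = 0)
G(680) - N(496) = 680 - 1*0 = 680 + 0 = 680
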